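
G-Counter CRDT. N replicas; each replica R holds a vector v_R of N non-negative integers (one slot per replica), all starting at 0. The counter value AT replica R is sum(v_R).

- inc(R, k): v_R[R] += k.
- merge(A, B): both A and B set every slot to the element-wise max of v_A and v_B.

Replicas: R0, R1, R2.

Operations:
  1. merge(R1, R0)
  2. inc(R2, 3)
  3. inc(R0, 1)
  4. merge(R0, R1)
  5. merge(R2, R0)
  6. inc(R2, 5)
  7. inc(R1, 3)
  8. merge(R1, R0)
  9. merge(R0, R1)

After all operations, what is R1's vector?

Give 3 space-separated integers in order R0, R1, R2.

Answer: 1 3 3

Derivation:
Op 1: merge R1<->R0 -> R1=(0,0,0) R0=(0,0,0)
Op 2: inc R2 by 3 -> R2=(0,0,3) value=3
Op 3: inc R0 by 1 -> R0=(1,0,0) value=1
Op 4: merge R0<->R1 -> R0=(1,0,0) R1=(1,0,0)
Op 5: merge R2<->R0 -> R2=(1,0,3) R0=(1,0,3)
Op 6: inc R2 by 5 -> R2=(1,0,8) value=9
Op 7: inc R1 by 3 -> R1=(1,3,0) value=4
Op 8: merge R1<->R0 -> R1=(1,3,3) R0=(1,3,3)
Op 9: merge R0<->R1 -> R0=(1,3,3) R1=(1,3,3)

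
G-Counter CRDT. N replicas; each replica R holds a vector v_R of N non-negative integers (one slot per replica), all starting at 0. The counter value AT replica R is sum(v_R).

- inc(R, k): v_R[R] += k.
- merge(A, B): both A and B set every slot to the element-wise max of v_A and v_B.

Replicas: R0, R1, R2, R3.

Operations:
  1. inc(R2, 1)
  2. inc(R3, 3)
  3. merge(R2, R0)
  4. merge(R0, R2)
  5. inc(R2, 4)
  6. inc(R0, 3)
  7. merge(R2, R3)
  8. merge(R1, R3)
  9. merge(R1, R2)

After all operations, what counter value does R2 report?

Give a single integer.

Op 1: inc R2 by 1 -> R2=(0,0,1,0) value=1
Op 2: inc R3 by 3 -> R3=(0,0,0,3) value=3
Op 3: merge R2<->R0 -> R2=(0,0,1,0) R0=(0,0,1,0)
Op 4: merge R0<->R2 -> R0=(0,0,1,0) R2=(0,0,1,0)
Op 5: inc R2 by 4 -> R2=(0,0,5,0) value=5
Op 6: inc R0 by 3 -> R0=(3,0,1,0) value=4
Op 7: merge R2<->R3 -> R2=(0,0,5,3) R3=(0,0,5,3)
Op 8: merge R1<->R3 -> R1=(0,0,5,3) R3=(0,0,5,3)
Op 9: merge R1<->R2 -> R1=(0,0,5,3) R2=(0,0,5,3)

Answer: 8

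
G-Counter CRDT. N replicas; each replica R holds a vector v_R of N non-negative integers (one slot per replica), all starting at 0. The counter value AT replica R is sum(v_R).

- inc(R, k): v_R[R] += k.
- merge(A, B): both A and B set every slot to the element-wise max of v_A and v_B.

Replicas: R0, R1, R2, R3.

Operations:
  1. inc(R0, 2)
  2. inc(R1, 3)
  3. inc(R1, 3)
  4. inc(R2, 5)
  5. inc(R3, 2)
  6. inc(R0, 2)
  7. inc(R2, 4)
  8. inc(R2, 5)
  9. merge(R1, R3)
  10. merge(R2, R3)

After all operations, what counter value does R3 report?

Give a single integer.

Answer: 22

Derivation:
Op 1: inc R0 by 2 -> R0=(2,0,0,0) value=2
Op 2: inc R1 by 3 -> R1=(0,3,0,0) value=3
Op 3: inc R1 by 3 -> R1=(0,6,0,0) value=6
Op 4: inc R2 by 5 -> R2=(0,0,5,0) value=5
Op 5: inc R3 by 2 -> R3=(0,0,0,2) value=2
Op 6: inc R0 by 2 -> R0=(4,0,0,0) value=4
Op 7: inc R2 by 4 -> R2=(0,0,9,0) value=9
Op 8: inc R2 by 5 -> R2=(0,0,14,0) value=14
Op 9: merge R1<->R3 -> R1=(0,6,0,2) R3=(0,6,0,2)
Op 10: merge R2<->R3 -> R2=(0,6,14,2) R3=(0,6,14,2)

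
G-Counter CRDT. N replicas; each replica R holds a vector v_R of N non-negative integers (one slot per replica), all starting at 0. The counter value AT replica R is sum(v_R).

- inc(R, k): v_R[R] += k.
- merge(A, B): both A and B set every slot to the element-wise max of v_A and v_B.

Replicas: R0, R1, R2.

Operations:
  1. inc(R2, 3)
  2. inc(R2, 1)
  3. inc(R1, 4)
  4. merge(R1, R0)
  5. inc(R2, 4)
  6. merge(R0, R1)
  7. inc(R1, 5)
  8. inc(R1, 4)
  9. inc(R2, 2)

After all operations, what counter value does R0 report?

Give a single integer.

Answer: 4

Derivation:
Op 1: inc R2 by 3 -> R2=(0,0,3) value=3
Op 2: inc R2 by 1 -> R2=(0,0,4) value=4
Op 3: inc R1 by 4 -> R1=(0,4,0) value=4
Op 4: merge R1<->R0 -> R1=(0,4,0) R0=(0,4,0)
Op 5: inc R2 by 4 -> R2=(0,0,8) value=8
Op 6: merge R0<->R1 -> R0=(0,4,0) R1=(0,4,0)
Op 7: inc R1 by 5 -> R1=(0,9,0) value=9
Op 8: inc R1 by 4 -> R1=(0,13,0) value=13
Op 9: inc R2 by 2 -> R2=(0,0,10) value=10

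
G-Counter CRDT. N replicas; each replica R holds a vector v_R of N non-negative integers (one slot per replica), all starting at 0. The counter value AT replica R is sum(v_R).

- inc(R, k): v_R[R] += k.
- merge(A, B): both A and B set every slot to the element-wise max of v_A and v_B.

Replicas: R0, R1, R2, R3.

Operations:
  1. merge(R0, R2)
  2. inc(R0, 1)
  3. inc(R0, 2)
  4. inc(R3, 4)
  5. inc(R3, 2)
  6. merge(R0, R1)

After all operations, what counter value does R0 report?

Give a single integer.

Op 1: merge R0<->R2 -> R0=(0,0,0,0) R2=(0,0,0,0)
Op 2: inc R0 by 1 -> R0=(1,0,0,0) value=1
Op 3: inc R0 by 2 -> R0=(3,0,0,0) value=3
Op 4: inc R3 by 4 -> R3=(0,0,0,4) value=4
Op 5: inc R3 by 2 -> R3=(0,0,0,6) value=6
Op 6: merge R0<->R1 -> R0=(3,0,0,0) R1=(3,0,0,0)

Answer: 3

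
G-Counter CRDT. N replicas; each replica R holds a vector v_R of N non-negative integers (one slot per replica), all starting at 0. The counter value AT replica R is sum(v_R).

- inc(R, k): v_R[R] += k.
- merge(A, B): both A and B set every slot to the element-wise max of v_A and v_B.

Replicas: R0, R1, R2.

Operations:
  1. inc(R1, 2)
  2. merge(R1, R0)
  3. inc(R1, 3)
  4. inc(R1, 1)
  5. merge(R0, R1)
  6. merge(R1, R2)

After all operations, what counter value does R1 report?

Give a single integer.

Op 1: inc R1 by 2 -> R1=(0,2,0) value=2
Op 2: merge R1<->R0 -> R1=(0,2,0) R0=(0,2,0)
Op 3: inc R1 by 3 -> R1=(0,5,0) value=5
Op 4: inc R1 by 1 -> R1=(0,6,0) value=6
Op 5: merge R0<->R1 -> R0=(0,6,0) R1=(0,6,0)
Op 6: merge R1<->R2 -> R1=(0,6,0) R2=(0,6,0)

Answer: 6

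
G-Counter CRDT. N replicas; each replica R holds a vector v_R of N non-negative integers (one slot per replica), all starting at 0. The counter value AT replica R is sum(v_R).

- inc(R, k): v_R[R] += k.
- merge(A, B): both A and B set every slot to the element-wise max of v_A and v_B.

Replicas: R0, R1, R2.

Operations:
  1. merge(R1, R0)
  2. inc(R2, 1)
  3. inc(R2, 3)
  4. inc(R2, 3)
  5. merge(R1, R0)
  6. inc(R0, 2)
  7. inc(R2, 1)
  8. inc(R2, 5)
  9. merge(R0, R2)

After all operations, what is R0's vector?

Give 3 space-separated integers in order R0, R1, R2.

Answer: 2 0 13

Derivation:
Op 1: merge R1<->R0 -> R1=(0,0,0) R0=(0,0,0)
Op 2: inc R2 by 1 -> R2=(0,0,1) value=1
Op 3: inc R2 by 3 -> R2=(0,0,4) value=4
Op 4: inc R2 by 3 -> R2=(0,0,7) value=7
Op 5: merge R1<->R0 -> R1=(0,0,0) R0=(0,0,0)
Op 6: inc R0 by 2 -> R0=(2,0,0) value=2
Op 7: inc R2 by 1 -> R2=(0,0,8) value=8
Op 8: inc R2 by 5 -> R2=(0,0,13) value=13
Op 9: merge R0<->R2 -> R0=(2,0,13) R2=(2,0,13)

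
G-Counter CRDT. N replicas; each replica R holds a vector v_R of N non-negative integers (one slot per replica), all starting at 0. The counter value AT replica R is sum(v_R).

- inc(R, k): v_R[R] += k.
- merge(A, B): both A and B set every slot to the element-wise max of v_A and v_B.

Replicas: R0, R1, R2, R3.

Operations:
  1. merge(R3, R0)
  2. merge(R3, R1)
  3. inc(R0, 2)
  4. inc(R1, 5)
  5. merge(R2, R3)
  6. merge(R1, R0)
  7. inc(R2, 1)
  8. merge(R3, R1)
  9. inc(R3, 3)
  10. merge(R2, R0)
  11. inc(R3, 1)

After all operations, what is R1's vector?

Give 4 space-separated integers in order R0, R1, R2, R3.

Op 1: merge R3<->R0 -> R3=(0,0,0,0) R0=(0,0,0,0)
Op 2: merge R3<->R1 -> R3=(0,0,0,0) R1=(0,0,0,0)
Op 3: inc R0 by 2 -> R0=(2,0,0,0) value=2
Op 4: inc R1 by 5 -> R1=(0,5,0,0) value=5
Op 5: merge R2<->R3 -> R2=(0,0,0,0) R3=(0,0,0,0)
Op 6: merge R1<->R0 -> R1=(2,5,0,0) R0=(2,5,0,0)
Op 7: inc R2 by 1 -> R2=(0,0,1,0) value=1
Op 8: merge R3<->R1 -> R3=(2,5,0,0) R1=(2,5,0,0)
Op 9: inc R3 by 3 -> R3=(2,5,0,3) value=10
Op 10: merge R2<->R0 -> R2=(2,5,1,0) R0=(2,5,1,0)
Op 11: inc R3 by 1 -> R3=(2,5,0,4) value=11

Answer: 2 5 0 0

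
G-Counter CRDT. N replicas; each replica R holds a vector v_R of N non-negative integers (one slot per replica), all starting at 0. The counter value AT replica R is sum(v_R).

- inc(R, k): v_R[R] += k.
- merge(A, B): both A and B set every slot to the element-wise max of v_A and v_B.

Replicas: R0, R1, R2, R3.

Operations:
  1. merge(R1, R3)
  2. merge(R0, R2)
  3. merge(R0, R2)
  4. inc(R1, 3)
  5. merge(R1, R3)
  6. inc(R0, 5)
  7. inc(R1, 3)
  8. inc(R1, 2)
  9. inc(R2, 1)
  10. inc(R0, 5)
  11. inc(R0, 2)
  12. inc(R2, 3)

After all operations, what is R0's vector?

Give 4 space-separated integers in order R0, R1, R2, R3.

Op 1: merge R1<->R3 -> R1=(0,0,0,0) R3=(0,0,0,0)
Op 2: merge R0<->R2 -> R0=(0,0,0,0) R2=(0,0,0,0)
Op 3: merge R0<->R2 -> R0=(0,0,0,0) R2=(0,0,0,0)
Op 4: inc R1 by 3 -> R1=(0,3,0,0) value=3
Op 5: merge R1<->R3 -> R1=(0,3,0,0) R3=(0,3,0,0)
Op 6: inc R0 by 5 -> R0=(5,0,0,0) value=5
Op 7: inc R1 by 3 -> R1=(0,6,0,0) value=6
Op 8: inc R1 by 2 -> R1=(0,8,0,0) value=8
Op 9: inc R2 by 1 -> R2=(0,0,1,0) value=1
Op 10: inc R0 by 5 -> R0=(10,0,0,0) value=10
Op 11: inc R0 by 2 -> R0=(12,0,0,0) value=12
Op 12: inc R2 by 3 -> R2=(0,0,4,0) value=4

Answer: 12 0 0 0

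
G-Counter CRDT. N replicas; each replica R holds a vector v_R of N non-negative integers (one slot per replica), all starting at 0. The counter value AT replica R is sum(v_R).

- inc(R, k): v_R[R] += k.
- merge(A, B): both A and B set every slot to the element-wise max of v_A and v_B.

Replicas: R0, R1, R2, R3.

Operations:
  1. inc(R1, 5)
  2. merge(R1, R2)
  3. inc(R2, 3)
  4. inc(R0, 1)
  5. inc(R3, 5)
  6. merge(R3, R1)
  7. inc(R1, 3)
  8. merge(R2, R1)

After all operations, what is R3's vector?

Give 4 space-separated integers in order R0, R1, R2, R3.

Answer: 0 5 0 5

Derivation:
Op 1: inc R1 by 5 -> R1=(0,5,0,0) value=5
Op 2: merge R1<->R2 -> R1=(0,5,0,0) R2=(0,5,0,0)
Op 3: inc R2 by 3 -> R2=(0,5,3,0) value=8
Op 4: inc R0 by 1 -> R0=(1,0,0,0) value=1
Op 5: inc R3 by 5 -> R3=(0,0,0,5) value=5
Op 6: merge R3<->R1 -> R3=(0,5,0,5) R1=(0,5,0,5)
Op 7: inc R1 by 3 -> R1=(0,8,0,5) value=13
Op 8: merge R2<->R1 -> R2=(0,8,3,5) R1=(0,8,3,5)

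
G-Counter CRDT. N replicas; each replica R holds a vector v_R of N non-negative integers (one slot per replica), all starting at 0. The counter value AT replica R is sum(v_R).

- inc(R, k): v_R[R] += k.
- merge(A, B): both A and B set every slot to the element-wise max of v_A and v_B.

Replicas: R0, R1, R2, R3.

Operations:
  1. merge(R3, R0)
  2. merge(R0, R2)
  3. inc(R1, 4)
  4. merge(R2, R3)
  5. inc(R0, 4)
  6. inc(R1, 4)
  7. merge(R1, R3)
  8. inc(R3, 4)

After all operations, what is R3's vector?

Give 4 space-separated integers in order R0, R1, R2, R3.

Op 1: merge R3<->R0 -> R3=(0,0,0,0) R0=(0,0,0,0)
Op 2: merge R0<->R2 -> R0=(0,0,0,0) R2=(0,0,0,0)
Op 3: inc R1 by 4 -> R1=(0,4,0,0) value=4
Op 4: merge R2<->R3 -> R2=(0,0,0,0) R3=(0,0,0,0)
Op 5: inc R0 by 4 -> R0=(4,0,0,0) value=4
Op 6: inc R1 by 4 -> R1=(0,8,0,0) value=8
Op 7: merge R1<->R3 -> R1=(0,8,0,0) R3=(0,8,0,0)
Op 8: inc R3 by 4 -> R3=(0,8,0,4) value=12

Answer: 0 8 0 4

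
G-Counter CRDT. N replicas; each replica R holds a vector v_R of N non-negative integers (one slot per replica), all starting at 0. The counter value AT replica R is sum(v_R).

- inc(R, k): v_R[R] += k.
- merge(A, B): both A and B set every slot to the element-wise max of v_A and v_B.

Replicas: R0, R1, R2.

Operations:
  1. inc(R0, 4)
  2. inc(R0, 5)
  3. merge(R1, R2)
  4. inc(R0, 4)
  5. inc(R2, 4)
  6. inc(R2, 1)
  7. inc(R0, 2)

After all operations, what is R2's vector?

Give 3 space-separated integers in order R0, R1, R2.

Op 1: inc R0 by 4 -> R0=(4,0,0) value=4
Op 2: inc R0 by 5 -> R0=(9,0,0) value=9
Op 3: merge R1<->R2 -> R1=(0,0,0) R2=(0,0,0)
Op 4: inc R0 by 4 -> R0=(13,0,0) value=13
Op 5: inc R2 by 4 -> R2=(0,0,4) value=4
Op 6: inc R2 by 1 -> R2=(0,0,5) value=5
Op 7: inc R0 by 2 -> R0=(15,0,0) value=15

Answer: 0 0 5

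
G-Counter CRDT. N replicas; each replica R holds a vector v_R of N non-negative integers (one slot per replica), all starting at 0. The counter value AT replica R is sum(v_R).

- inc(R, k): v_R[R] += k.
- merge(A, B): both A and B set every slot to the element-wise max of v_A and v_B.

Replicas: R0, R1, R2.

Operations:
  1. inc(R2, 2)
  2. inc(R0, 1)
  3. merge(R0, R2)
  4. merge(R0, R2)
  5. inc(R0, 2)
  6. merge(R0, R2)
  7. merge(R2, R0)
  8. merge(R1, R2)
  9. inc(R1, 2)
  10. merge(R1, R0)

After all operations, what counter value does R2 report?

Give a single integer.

Op 1: inc R2 by 2 -> R2=(0,0,2) value=2
Op 2: inc R0 by 1 -> R0=(1,0,0) value=1
Op 3: merge R0<->R2 -> R0=(1,0,2) R2=(1,0,2)
Op 4: merge R0<->R2 -> R0=(1,0,2) R2=(1,0,2)
Op 5: inc R0 by 2 -> R0=(3,0,2) value=5
Op 6: merge R0<->R2 -> R0=(3,0,2) R2=(3,0,2)
Op 7: merge R2<->R0 -> R2=(3,0,2) R0=(3,0,2)
Op 8: merge R1<->R2 -> R1=(3,0,2) R2=(3,0,2)
Op 9: inc R1 by 2 -> R1=(3,2,2) value=7
Op 10: merge R1<->R0 -> R1=(3,2,2) R0=(3,2,2)

Answer: 5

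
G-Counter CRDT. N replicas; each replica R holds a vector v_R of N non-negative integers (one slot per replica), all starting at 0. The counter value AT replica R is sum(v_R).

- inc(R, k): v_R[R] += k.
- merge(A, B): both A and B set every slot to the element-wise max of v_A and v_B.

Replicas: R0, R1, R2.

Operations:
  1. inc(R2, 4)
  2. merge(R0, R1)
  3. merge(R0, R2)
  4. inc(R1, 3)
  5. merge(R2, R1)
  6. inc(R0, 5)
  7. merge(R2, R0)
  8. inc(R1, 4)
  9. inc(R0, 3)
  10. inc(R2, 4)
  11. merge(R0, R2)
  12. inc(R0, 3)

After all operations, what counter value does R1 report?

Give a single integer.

Op 1: inc R2 by 4 -> R2=(0,0,4) value=4
Op 2: merge R0<->R1 -> R0=(0,0,0) R1=(0,0,0)
Op 3: merge R0<->R2 -> R0=(0,0,4) R2=(0,0,4)
Op 4: inc R1 by 3 -> R1=(0,3,0) value=3
Op 5: merge R2<->R1 -> R2=(0,3,4) R1=(0,3,4)
Op 6: inc R0 by 5 -> R0=(5,0,4) value=9
Op 7: merge R2<->R0 -> R2=(5,3,4) R0=(5,3,4)
Op 8: inc R1 by 4 -> R1=(0,7,4) value=11
Op 9: inc R0 by 3 -> R0=(8,3,4) value=15
Op 10: inc R2 by 4 -> R2=(5,3,8) value=16
Op 11: merge R0<->R2 -> R0=(8,3,8) R2=(8,3,8)
Op 12: inc R0 by 3 -> R0=(11,3,8) value=22

Answer: 11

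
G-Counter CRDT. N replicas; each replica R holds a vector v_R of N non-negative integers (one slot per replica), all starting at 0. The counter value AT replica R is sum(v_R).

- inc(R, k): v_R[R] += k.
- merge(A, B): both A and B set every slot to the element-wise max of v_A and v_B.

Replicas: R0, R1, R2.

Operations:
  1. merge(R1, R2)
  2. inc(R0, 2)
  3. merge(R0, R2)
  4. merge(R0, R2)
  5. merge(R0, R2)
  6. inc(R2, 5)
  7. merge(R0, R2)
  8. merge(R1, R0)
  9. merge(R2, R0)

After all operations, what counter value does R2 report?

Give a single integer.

Op 1: merge R1<->R2 -> R1=(0,0,0) R2=(0,0,0)
Op 2: inc R0 by 2 -> R0=(2,0,0) value=2
Op 3: merge R0<->R2 -> R0=(2,0,0) R2=(2,0,0)
Op 4: merge R0<->R2 -> R0=(2,0,0) R2=(2,0,0)
Op 5: merge R0<->R2 -> R0=(2,0,0) R2=(2,0,0)
Op 6: inc R2 by 5 -> R2=(2,0,5) value=7
Op 7: merge R0<->R2 -> R0=(2,0,5) R2=(2,0,5)
Op 8: merge R1<->R0 -> R1=(2,0,5) R0=(2,0,5)
Op 9: merge R2<->R0 -> R2=(2,0,5) R0=(2,0,5)

Answer: 7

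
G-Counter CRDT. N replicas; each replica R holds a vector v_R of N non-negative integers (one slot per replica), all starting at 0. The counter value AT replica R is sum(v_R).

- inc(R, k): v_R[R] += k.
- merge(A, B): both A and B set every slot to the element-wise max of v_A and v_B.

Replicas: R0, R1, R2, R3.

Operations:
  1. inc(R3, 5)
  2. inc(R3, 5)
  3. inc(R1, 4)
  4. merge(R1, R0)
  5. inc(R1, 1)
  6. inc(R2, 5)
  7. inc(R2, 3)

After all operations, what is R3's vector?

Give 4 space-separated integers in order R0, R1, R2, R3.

Answer: 0 0 0 10

Derivation:
Op 1: inc R3 by 5 -> R3=(0,0,0,5) value=5
Op 2: inc R3 by 5 -> R3=(0,0,0,10) value=10
Op 3: inc R1 by 4 -> R1=(0,4,0,0) value=4
Op 4: merge R1<->R0 -> R1=(0,4,0,0) R0=(0,4,0,0)
Op 5: inc R1 by 1 -> R1=(0,5,0,0) value=5
Op 6: inc R2 by 5 -> R2=(0,0,5,0) value=5
Op 7: inc R2 by 3 -> R2=(0,0,8,0) value=8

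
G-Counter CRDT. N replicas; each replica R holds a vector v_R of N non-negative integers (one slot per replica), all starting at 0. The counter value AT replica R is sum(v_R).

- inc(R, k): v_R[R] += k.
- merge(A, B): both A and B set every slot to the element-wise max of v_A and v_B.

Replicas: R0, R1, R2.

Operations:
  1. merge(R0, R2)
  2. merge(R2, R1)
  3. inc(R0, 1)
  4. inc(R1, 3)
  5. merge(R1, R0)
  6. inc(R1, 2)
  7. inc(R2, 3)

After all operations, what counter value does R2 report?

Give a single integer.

Answer: 3

Derivation:
Op 1: merge R0<->R2 -> R0=(0,0,0) R2=(0,0,0)
Op 2: merge R2<->R1 -> R2=(0,0,0) R1=(0,0,0)
Op 3: inc R0 by 1 -> R0=(1,0,0) value=1
Op 4: inc R1 by 3 -> R1=(0,3,0) value=3
Op 5: merge R1<->R0 -> R1=(1,3,0) R0=(1,3,0)
Op 6: inc R1 by 2 -> R1=(1,5,0) value=6
Op 7: inc R2 by 3 -> R2=(0,0,3) value=3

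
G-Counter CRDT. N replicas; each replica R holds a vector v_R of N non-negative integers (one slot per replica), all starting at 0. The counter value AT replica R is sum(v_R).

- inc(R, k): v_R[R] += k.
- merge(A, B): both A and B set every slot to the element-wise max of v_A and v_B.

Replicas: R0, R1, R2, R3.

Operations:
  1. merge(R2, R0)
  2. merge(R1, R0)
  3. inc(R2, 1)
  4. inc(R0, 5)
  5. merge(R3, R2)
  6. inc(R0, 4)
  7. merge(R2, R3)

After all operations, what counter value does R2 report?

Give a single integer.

Op 1: merge R2<->R0 -> R2=(0,0,0,0) R0=(0,0,0,0)
Op 2: merge R1<->R0 -> R1=(0,0,0,0) R0=(0,0,0,0)
Op 3: inc R2 by 1 -> R2=(0,0,1,0) value=1
Op 4: inc R0 by 5 -> R0=(5,0,0,0) value=5
Op 5: merge R3<->R2 -> R3=(0,0,1,0) R2=(0,0,1,0)
Op 6: inc R0 by 4 -> R0=(9,0,0,0) value=9
Op 7: merge R2<->R3 -> R2=(0,0,1,0) R3=(0,0,1,0)

Answer: 1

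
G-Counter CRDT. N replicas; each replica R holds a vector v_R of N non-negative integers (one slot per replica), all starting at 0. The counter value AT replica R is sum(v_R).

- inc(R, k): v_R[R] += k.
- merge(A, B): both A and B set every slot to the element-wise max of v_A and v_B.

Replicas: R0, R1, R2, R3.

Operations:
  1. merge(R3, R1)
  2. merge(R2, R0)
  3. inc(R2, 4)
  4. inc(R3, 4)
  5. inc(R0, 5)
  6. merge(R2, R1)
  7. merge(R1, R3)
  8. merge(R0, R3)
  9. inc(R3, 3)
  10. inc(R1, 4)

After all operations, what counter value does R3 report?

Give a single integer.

Answer: 16

Derivation:
Op 1: merge R3<->R1 -> R3=(0,0,0,0) R1=(0,0,0,0)
Op 2: merge R2<->R0 -> R2=(0,0,0,0) R0=(0,0,0,0)
Op 3: inc R2 by 4 -> R2=(0,0,4,0) value=4
Op 4: inc R3 by 4 -> R3=(0,0,0,4) value=4
Op 5: inc R0 by 5 -> R0=(5,0,0,0) value=5
Op 6: merge R2<->R1 -> R2=(0,0,4,0) R1=(0,0,4,0)
Op 7: merge R1<->R3 -> R1=(0,0,4,4) R3=(0,0,4,4)
Op 8: merge R0<->R3 -> R0=(5,0,4,4) R3=(5,0,4,4)
Op 9: inc R3 by 3 -> R3=(5,0,4,7) value=16
Op 10: inc R1 by 4 -> R1=(0,4,4,4) value=12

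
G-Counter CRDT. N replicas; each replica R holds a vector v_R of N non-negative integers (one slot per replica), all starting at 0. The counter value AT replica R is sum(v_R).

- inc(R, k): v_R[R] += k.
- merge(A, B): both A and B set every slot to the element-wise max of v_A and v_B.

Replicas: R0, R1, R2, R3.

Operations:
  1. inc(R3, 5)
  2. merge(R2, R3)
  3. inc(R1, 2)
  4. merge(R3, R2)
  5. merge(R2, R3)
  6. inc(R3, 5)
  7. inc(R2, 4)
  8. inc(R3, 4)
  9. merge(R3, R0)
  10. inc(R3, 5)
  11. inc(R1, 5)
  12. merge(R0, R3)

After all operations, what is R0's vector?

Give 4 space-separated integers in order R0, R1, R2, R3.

Op 1: inc R3 by 5 -> R3=(0,0,0,5) value=5
Op 2: merge R2<->R3 -> R2=(0,0,0,5) R3=(0,0,0,5)
Op 3: inc R1 by 2 -> R1=(0,2,0,0) value=2
Op 4: merge R3<->R2 -> R3=(0,0,0,5) R2=(0,0,0,5)
Op 5: merge R2<->R3 -> R2=(0,0,0,5) R3=(0,0,0,5)
Op 6: inc R3 by 5 -> R3=(0,0,0,10) value=10
Op 7: inc R2 by 4 -> R2=(0,0,4,5) value=9
Op 8: inc R3 by 4 -> R3=(0,0,0,14) value=14
Op 9: merge R3<->R0 -> R3=(0,0,0,14) R0=(0,0,0,14)
Op 10: inc R3 by 5 -> R3=(0,0,0,19) value=19
Op 11: inc R1 by 5 -> R1=(0,7,0,0) value=7
Op 12: merge R0<->R3 -> R0=(0,0,0,19) R3=(0,0,0,19)

Answer: 0 0 0 19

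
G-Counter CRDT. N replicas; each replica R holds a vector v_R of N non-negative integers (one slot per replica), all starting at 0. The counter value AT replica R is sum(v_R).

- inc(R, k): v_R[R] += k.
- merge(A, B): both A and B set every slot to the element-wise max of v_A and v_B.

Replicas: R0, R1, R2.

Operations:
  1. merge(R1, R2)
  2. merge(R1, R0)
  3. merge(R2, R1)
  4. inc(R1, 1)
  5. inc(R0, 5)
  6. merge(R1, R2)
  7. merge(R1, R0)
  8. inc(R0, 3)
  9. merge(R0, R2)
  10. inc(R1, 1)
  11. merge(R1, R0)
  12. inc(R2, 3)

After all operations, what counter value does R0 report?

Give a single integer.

Answer: 10

Derivation:
Op 1: merge R1<->R2 -> R1=(0,0,0) R2=(0,0,0)
Op 2: merge R1<->R0 -> R1=(0,0,0) R0=(0,0,0)
Op 3: merge R2<->R1 -> R2=(0,0,0) R1=(0,0,0)
Op 4: inc R1 by 1 -> R1=(0,1,0) value=1
Op 5: inc R0 by 5 -> R0=(5,0,0) value=5
Op 6: merge R1<->R2 -> R1=(0,1,0) R2=(0,1,0)
Op 7: merge R1<->R0 -> R1=(5,1,0) R0=(5,1,0)
Op 8: inc R0 by 3 -> R0=(8,1,0) value=9
Op 9: merge R0<->R2 -> R0=(8,1,0) R2=(8,1,0)
Op 10: inc R1 by 1 -> R1=(5,2,0) value=7
Op 11: merge R1<->R0 -> R1=(8,2,0) R0=(8,2,0)
Op 12: inc R2 by 3 -> R2=(8,1,3) value=12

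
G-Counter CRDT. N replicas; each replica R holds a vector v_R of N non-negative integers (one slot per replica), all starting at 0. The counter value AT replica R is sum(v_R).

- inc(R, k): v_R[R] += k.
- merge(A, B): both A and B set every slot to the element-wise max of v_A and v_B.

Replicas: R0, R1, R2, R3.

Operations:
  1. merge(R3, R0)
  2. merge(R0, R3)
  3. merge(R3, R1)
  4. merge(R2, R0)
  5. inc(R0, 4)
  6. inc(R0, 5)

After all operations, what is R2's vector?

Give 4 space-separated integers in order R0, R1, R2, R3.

Op 1: merge R3<->R0 -> R3=(0,0,0,0) R0=(0,0,0,0)
Op 2: merge R0<->R3 -> R0=(0,0,0,0) R3=(0,0,0,0)
Op 3: merge R3<->R1 -> R3=(0,0,0,0) R1=(0,0,0,0)
Op 4: merge R2<->R0 -> R2=(0,0,0,0) R0=(0,0,0,0)
Op 5: inc R0 by 4 -> R0=(4,0,0,0) value=4
Op 6: inc R0 by 5 -> R0=(9,0,0,0) value=9

Answer: 0 0 0 0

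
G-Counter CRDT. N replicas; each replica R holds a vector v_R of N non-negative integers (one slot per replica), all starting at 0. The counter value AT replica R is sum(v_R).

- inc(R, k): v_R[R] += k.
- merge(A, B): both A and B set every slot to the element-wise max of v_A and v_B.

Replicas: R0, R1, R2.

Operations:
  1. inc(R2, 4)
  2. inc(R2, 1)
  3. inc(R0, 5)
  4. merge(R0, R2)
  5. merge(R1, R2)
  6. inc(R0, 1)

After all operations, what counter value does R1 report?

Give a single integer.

Answer: 10

Derivation:
Op 1: inc R2 by 4 -> R2=(0,0,4) value=4
Op 2: inc R2 by 1 -> R2=(0,0,5) value=5
Op 3: inc R0 by 5 -> R0=(5,0,0) value=5
Op 4: merge R0<->R2 -> R0=(5,0,5) R2=(5,0,5)
Op 5: merge R1<->R2 -> R1=(5,0,5) R2=(5,0,5)
Op 6: inc R0 by 1 -> R0=(6,0,5) value=11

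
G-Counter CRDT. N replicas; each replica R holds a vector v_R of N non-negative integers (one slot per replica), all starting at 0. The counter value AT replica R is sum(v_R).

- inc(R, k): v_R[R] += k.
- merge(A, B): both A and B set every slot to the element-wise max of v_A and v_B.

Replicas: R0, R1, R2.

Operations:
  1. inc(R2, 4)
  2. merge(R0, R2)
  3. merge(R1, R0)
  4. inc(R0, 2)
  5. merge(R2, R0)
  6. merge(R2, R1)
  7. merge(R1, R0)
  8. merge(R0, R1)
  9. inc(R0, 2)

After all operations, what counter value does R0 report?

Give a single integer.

Answer: 8

Derivation:
Op 1: inc R2 by 4 -> R2=(0,0,4) value=4
Op 2: merge R0<->R2 -> R0=(0,0,4) R2=(0,0,4)
Op 3: merge R1<->R0 -> R1=(0,0,4) R0=(0,0,4)
Op 4: inc R0 by 2 -> R0=(2,0,4) value=6
Op 5: merge R2<->R0 -> R2=(2,0,4) R0=(2,0,4)
Op 6: merge R2<->R1 -> R2=(2,0,4) R1=(2,0,4)
Op 7: merge R1<->R0 -> R1=(2,0,4) R0=(2,0,4)
Op 8: merge R0<->R1 -> R0=(2,0,4) R1=(2,0,4)
Op 9: inc R0 by 2 -> R0=(4,0,4) value=8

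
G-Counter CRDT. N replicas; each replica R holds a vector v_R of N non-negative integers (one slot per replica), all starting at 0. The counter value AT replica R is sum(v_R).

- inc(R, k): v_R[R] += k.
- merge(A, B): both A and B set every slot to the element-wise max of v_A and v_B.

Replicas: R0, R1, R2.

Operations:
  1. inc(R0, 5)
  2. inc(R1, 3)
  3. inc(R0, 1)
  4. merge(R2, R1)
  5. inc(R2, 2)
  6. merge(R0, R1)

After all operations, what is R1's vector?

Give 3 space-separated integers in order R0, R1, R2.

Op 1: inc R0 by 5 -> R0=(5,0,0) value=5
Op 2: inc R1 by 3 -> R1=(0,3,0) value=3
Op 3: inc R0 by 1 -> R0=(6,0,0) value=6
Op 4: merge R2<->R1 -> R2=(0,3,0) R1=(0,3,0)
Op 5: inc R2 by 2 -> R2=(0,3,2) value=5
Op 6: merge R0<->R1 -> R0=(6,3,0) R1=(6,3,0)

Answer: 6 3 0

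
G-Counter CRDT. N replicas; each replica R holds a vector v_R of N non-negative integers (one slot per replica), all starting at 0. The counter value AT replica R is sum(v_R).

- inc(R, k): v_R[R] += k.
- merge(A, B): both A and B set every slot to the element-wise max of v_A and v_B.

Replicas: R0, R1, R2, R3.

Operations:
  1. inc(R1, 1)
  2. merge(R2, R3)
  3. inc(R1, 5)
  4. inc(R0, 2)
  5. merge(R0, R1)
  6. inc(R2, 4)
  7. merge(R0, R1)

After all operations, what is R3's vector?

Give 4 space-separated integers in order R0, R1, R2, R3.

Op 1: inc R1 by 1 -> R1=(0,1,0,0) value=1
Op 2: merge R2<->R3 -> R2=(0,0,0,0) R3=(0,0,0,0)
Op 3: inc R1 by 5 -> R1=(0,6,0,0) value=6
Op 4: inc R0 by 2 -> R0=(2,0,0,0) value=2
Op 5: merge R0<->R1 -> R0=(2,6,0,0) R1=(2,6,0,0)
Op 6: inc R2 by 4 -> R2=(0,0,4,0) value=4
Op 7: merge R0<->R1 -> R0=(2,6,0,0) R1=(2,6,0,0)

Answer: 0 0 0 0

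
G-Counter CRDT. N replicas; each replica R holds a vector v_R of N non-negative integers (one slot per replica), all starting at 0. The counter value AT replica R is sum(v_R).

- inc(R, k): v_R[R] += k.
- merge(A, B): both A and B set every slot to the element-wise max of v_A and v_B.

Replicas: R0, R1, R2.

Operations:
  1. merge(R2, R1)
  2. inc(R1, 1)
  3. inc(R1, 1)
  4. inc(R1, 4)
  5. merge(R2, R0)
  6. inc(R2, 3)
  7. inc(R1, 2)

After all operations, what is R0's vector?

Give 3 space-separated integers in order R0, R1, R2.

Op 1: merge R2<->R1 -> R2=(0,0,0) R1=(0,0,0)
Op 2: inc R1 by 1 -> R1=(0,1,0) value=1
Op 3: inc R1 by 1 -> R1=(0,2,0) value=2
Op 4: inc R1 by 4 -> R1=(0,6,0) value=6
Op 5: merge R2<->R0 -> R2=(0,0,0) R0=(0,0,0)
Op 6: inc R2 by 3 -> R2=(0,0,3) value=3
Op 7: inc R1 by 2 -> R1=(0,8,0) value=8

Answer: 0 0 0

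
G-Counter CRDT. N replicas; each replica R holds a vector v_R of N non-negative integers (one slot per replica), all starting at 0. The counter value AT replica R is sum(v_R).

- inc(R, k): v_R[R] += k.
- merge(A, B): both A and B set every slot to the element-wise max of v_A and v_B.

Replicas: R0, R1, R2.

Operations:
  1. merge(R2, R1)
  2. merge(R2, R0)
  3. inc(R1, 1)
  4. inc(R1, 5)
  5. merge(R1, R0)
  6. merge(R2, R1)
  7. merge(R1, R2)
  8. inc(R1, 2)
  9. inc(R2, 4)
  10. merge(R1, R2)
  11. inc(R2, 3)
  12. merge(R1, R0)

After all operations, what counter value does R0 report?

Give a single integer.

Answer: 12

Derivation:
Op 1: merge R2<->R1 -> R2=(0,0,0) R1=(0,0,0)
Op 2: merge R2<->R0 -> R2=(0,0,0) R0=(0,0,0)
Op 3: inc R1 by 1 -> R1=(0,1,0) value=1
Op 4: inc R1 by 5 -> R1=(0,6,0) value=6
Op 5: merge R1<->R0 -> R1=(0,6,0) R0=(0,6,0)
Op 6: merge R2<->R1 -> R2=(0,6,0) R1=(0,6,0)
Op 7: merge R1<->R2 -> R1=(0,6,0) R2=(0,6,0)
Op 8: inc R1 by 2 -> R1=(0,8,0) value=8
Op 9: inc R2 by 4 -> R2=(0,6,4) value=10
Op 10: merge R1<->R2 -> R1=(0,8,4) R2=(0,8,4)
Op 11: inc R2 by 3 -> R2=(0,8,7) value=15
Op 12: merge R1<->R0 -> R1=(0,8,4) R0=(0,8,4)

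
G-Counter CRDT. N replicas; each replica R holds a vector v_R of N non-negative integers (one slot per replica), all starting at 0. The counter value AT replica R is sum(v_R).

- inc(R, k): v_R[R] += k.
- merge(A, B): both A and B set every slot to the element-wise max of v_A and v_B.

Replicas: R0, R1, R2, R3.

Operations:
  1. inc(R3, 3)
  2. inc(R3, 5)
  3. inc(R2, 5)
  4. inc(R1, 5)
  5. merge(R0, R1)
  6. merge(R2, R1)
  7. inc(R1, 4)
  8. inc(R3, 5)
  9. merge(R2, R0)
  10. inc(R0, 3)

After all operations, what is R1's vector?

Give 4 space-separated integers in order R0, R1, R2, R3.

Answer: 0 9 5 0

Derivation:
Op 1: inc R3 by 3 -> R3=(0,0,0,3) value=3
Op 2: inc R3 by 5 -> R3=(0,0,0,8) value=8
Op 3: inc R2 by 5 -> R2=(0,0,5,0) value=5
Op 4: inc R1 by 5 -> R1=(0,5,0,0) value=5
Op 5: merge R0<->R1 -> R0=(0,5,0,0) R1=(0,5,0,0)
Op 6: merge R2<->R1 -> R2=(0,5,5,0) R1=(0,5,5,0)
Op 7: inc R1 by 4 -> R1=(0,9,5,0) value=14
Op 8: inc R3 by 5 -> R3=(0,0,0,13) value=13
Op 9: merge R2<->R0 -> R2=(0,5,5,0) R0=(0,5,5,0)
Op 10: inc R0 by 3 -> R0=(3,5,5,0) value=13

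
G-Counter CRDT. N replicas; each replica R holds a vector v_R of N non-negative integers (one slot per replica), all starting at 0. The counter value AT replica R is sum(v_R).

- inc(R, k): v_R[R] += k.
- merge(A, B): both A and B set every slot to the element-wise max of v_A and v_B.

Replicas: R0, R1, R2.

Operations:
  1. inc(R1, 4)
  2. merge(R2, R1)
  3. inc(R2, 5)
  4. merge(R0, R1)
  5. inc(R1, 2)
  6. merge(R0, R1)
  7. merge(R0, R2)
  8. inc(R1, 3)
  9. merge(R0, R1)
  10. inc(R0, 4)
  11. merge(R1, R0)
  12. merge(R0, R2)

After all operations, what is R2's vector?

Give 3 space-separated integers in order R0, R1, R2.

Answer: 4 9 5

Derivation:
Op 1: inc R1 by 4 -> R1=(0,4,0) value=4
Op 2: merge R2<->R1 -> R2=(0,4,0) R1=(0,4,0)
Op 3: inc R2 by 5 -> R2=(0,4,5) value=9
Op 4: merge R0<->R1 -> R0=(0,4,0) R1=(0,4,0)
Op 5: inc R1 by 2 -> R1=(0,6,0) value=6
Op 6: merge R0<->R1 -> R0=(0,6,0) R1=(0,6,0)
Op 7: merge R0<->R2 -> R0=(0,6,5) R2=(0,6,5)
Op 8: inc R1 by 3 -> R1=(0,9,0) value=9
Op 9: merge R0<->R1 -> R0=(0,9,5) R1=(0,9,5)
Op 10: inc R0 by 4 -> R0=(4,9,5) value=18
Op 11: merge R1<->R0 -> R1=(4,9,5) R0=(4,9,5)
Op 12: merge R0<->R2 -> R0=(4,9,5) R2=(4,9,5)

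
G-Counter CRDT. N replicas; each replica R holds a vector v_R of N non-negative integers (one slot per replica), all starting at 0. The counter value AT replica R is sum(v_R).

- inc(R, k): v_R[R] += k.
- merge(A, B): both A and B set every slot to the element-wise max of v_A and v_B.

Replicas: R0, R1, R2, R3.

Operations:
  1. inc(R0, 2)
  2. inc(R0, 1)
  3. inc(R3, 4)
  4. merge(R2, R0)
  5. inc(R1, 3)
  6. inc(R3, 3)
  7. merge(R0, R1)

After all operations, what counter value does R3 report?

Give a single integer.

Answer: 7

Derivation:
Op 1: inc R0 by 2 -> R0=(2,0,0,0) value=2
Op 2: inc R0 by 1 -> R0=(3,0,0,0) value=3
Op 3: inc R3 by 4 -> R3=(0,0,0,4) value=4
Op 4: merge R2<->R0 -> R2=(3,0,0,0) R0=(3,0,0,0)
Op 5: inc R1 by 3 -> R1=(0,3,0,0) value=3
Op 6: inc R3 by 3 -> R3=(0,0,0,7) value=7
Op 7: merge R0<->R1 -> R0=(3,3,0,0) R1=(3,3,0,0)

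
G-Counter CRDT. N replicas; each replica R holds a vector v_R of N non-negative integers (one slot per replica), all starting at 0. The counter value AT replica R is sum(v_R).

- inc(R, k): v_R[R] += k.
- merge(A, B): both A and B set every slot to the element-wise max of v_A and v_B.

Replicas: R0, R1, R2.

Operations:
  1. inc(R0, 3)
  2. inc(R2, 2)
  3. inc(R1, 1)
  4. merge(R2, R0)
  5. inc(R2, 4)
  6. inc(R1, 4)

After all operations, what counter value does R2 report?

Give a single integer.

Op 1: inc R0 by 3 -> R0=(3,0,0) value=3
Op 2: inc R2 by 2 -> R2=(0,0,2) value=2
Op 3: inc R1 by 1 -> R1=(0,1,0) value=1
Op 4: merge R2<->R0 -> R2=(3,0,2) R0=(3,0,2)
Op 5: inc R2 by 4 -> R2=(3,0,6) value=9
Op 6: inc R1 by 4 -> R1=(0,5,0) value=5

Answer: 9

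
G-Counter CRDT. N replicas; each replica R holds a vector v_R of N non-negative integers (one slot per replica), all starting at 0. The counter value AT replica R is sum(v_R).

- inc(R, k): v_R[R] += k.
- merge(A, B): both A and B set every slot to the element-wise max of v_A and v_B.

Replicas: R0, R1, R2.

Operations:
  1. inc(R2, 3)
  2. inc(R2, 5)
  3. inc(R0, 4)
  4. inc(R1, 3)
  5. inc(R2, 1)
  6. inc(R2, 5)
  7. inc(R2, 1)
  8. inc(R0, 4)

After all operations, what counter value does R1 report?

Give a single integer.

Op 1: inc R2 by 3 -> R2=(0,0,3) value=3
Op 2: inc R2 by 5 -> R2=(0,0,8) value=8
Op 3: inc R0 by 4 -> R0=(4,0,0) value=4
Op 4: inc R1 by 3 -> R1=(0,3,0) value=3
Op 5: inc R2 by 1 -> R2=(0,0,9) value=9
Op 6: inc R2 by 5 -> R2=(0,0,14) value=14
Op 7: inc R2 by 1 -> R2=(0,0,15) value=15
Op 8: inc R0 by 4 -> R0=(8,0,0) value=8

Answer: 3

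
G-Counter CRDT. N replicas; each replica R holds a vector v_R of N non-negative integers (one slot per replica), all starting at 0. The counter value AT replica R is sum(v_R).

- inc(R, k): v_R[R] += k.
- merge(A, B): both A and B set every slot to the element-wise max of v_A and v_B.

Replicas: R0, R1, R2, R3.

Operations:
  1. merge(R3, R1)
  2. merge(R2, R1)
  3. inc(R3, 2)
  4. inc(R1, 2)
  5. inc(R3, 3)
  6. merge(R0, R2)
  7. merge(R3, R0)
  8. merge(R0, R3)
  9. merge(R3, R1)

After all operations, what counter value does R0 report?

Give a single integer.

Op 1: merge R3<->R1 -> R3=(0,0,0,0) R1=(0,0,0,0)
Op 2: merge R2<->R1 -> R2=(0,0,0,0) R1=(0,0,0,0)
Op 3: inc R3 by 2 -> R3=(0,0,0,2) value=2
Op 4: inc R1 by 2 -> R1=(0,2,0,0) value=2
Op 5: inc R3 by 3 -> R3=(0,0,0,5) value=5
Op 6: merge R0<->R2 -> R0=(0,0,0,0) R2=(0,0,0,0)
Op 7: merge R3<->R0 -> R3=(0,0,0,5) R0=(0,0,0,5)
Op 8: merge R0<->R3 -> R0=(0,0,0,5) R3=(0,0,0,5)
Op 9: merge R3<->R1 -> R3=(0,2,0,5) R1=(0,2,0,5)

Answer: 5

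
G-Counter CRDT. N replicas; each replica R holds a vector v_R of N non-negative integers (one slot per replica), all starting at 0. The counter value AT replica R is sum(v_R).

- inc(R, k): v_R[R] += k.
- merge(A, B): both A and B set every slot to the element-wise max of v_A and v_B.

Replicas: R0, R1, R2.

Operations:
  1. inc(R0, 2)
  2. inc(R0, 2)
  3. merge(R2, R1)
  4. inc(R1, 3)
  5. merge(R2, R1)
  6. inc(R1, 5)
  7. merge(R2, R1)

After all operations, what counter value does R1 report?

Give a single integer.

Answer: 8

Derivation:
Op 1: inc R0 by 2 -> R0=(2,0,0) value=2
Op 2: inc R0 by 2 -> R0=(4,0,0) value=4
Op 3: merge R2<->R1 -> R2=(0,0,0) R1=(0,0,0)
Op 4: inc R1 by 3 -> R1=(0,3,0) value=3
Op 5: merge R2<->R1 -> R2=(0,3,0) R1=(0,3,0)
Op 6: inc R1 by 5 -> R1=(0,8,0) value=8
Op 7: merge R2<->R1 -> R2=(0,8,0) R1=(0,8,0)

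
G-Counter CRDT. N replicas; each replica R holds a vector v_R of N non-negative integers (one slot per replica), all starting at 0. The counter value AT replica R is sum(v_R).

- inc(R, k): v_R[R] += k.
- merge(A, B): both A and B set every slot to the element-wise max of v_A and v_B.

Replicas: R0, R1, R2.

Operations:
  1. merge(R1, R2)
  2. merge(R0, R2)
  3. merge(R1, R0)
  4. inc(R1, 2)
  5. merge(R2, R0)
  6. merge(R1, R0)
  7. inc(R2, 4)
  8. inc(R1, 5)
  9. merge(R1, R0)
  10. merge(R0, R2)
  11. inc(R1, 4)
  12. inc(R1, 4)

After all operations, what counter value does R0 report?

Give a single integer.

Op 1: merge R1<->R2 -> R1=(0,0,0) R2=(0,0,0)
Op 2: merge R0<->R2 -> R0=(0,0,0) R2=(0,0,0)
Op 3: merge R1<->R0 -> R1=(0,0,0) R0=(0,0,0)
Op 4: inc R1 by 2 -> R1=(0,2,0) value=2
Op 5: merge R2<->R0 -> R2=(0,0,0) R0=(0,0,0)
Op 6: merge R1<->R0 -> R1=(0,2,0) R0=(0,2,0)
Op 7: inc R2 by 4 -> R2=(0,0,4) value=4
Op 8: inc R1 by 5 -> R1=(0,7,0) value=7
Op 9: merge R1<->R0 -> R1=(0,7,0) R0=(0,7,0)
Op 10: merge R0<->R2 -> R0=(0,7,4) R2=(0,7,4)
Op 11: inc R1 by 4 -> R1=(0,11,0) value=11
Op 12: inc R1 by 4 -> R1=(0,15,0) value=15

Answer: 11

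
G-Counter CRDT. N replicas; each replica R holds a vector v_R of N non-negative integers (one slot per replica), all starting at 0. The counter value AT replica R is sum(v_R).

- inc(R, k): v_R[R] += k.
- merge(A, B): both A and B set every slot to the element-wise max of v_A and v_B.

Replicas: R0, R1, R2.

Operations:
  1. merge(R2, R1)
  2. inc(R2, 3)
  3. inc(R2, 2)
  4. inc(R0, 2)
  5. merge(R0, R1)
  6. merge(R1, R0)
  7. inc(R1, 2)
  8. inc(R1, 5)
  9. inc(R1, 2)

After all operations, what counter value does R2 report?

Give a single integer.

Answer: 5

Derivation:
Op 1: merge R2<->R1 -> R2=(0,0,0) R1=(0,0,0)
Op 2: inc R2 by 3 -> R2=(0,0,3) value=3
Op 3: inc R2 by 2 -> R2=(0,0,5) value=5
Op 4: inc R0 by 2 -> R0=(2,0,0) value=2
Op 5: merge R0<->R1 -> R0=(2,0,0) R1=(2,0,0)
Op 6: merge R1<->R0 -> R1=(2,0,0) R0=(2,0,0)
Op 7: inc R1 by 2 -> R1=(2,2,0) value=4
Op 8: inc R1 by 5 -> R1=(2,7,0) value=9
Op 9: inc R1 by 2 -> R1=(2,9,0) value=11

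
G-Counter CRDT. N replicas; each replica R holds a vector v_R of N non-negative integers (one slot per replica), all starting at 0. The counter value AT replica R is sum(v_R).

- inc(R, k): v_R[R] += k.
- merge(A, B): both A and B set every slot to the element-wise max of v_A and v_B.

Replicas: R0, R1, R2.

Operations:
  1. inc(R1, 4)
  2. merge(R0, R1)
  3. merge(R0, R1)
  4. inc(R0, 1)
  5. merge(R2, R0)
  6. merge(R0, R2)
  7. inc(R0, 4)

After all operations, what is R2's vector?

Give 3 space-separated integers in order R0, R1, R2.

Op 1: inc R1 by 4 -> R1=(0,4,0) value=4
Op 2: merge R0<->R1 -> R0=(0,4,0) R1=(0,4,0)
Op 3: merge R0<->R1 -> R0=(0,4,0) R1=(0,4,0)
Op 4: inc R0 by 1 -> R0=(1,4,0) value=5
Op 5: merge R2<->R0 -> R2=(1,4,0) R0=(1,4,0)
Op 6: merge R0<->R2 -> R0=(1,4,0) R2=(1,4,0)
Op 7: inc R0 by 4 -> R0=(5,4,0) value=9

Answer: 1 4 0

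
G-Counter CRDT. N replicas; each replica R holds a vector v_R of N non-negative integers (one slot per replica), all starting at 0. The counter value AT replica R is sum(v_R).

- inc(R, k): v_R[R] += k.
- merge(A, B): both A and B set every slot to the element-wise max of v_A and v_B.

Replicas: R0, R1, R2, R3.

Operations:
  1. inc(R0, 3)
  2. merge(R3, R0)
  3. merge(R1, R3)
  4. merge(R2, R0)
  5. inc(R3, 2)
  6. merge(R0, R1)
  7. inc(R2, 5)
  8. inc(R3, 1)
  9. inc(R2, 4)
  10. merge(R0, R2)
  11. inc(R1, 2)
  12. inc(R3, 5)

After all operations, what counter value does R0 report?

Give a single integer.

Op 1: inc R0 by 3 -> R0=(3,0,0,0) value=3
Op 2: merge R3<->R0 -> R3=(3,0,0,0) R0=(3,0,0,0)
Op 3: merge R1<->R3 -> R1=(3,0,0,0) R3=(3,0,0,0)
Op 4: merge R2<->R0 -> R2=(3,0,0,0) R0=(3,0,0,0)
Op 5: inc R3 by 2 -> R3=(3,0,0,2) value=5
Op 6: merge R0<->R1 -> R0=(3,0,0,0) R1=(3,0,0,0)
Op 7: inc R2 by 5 -> R2=(3,0,5,0) value=8
Op 8: inc R3 by 1 -> R3=(3,0,0,3) value=6
Op 9: inc R2 by 4 -> R2=(3,0,9,0) value=12
Op 10: merge R0<->R2 -> R0=(3,0,9,0) R2=(3,0,9,0)
Op 11: inc R1 by 2 -> R1=(3,2,0,0) value=5
Op 12: inc R3 by 5 -> R3=(3,0,0,8) value=11

Answer: 12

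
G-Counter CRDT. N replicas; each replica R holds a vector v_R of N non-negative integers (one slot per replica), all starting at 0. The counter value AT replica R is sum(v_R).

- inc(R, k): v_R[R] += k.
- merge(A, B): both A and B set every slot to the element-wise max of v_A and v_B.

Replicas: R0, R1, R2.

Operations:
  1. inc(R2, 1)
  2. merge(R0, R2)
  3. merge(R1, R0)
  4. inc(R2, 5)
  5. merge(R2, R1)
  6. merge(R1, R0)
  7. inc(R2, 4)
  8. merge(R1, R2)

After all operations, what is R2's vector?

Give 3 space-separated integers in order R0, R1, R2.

Answer: 0 0 10

Derivation:
Op 1: inc R2 by 1 -> R2=(0,0,1) value=1
Op 2: merge R0<->R2 -> R0=(0,0,1) R2=(0,0,1)
Op 3: merge R1<->R0 -> R1=(0,0,1) R0=(0,0,1)
Op 4: inc R2 by 5 -> R2=(0,0,6) value=6
Op 5: merge R2<->R1 -> R2=(0,0,6) R1=(0,0,6)
Op 6: merge R1<->R0 -> R1=(0,0,6) R0=(0,0,6)
Op 7: inc R2 by 4 -> R2=(0,0,10) value=10
Op 8: merge R1<->R2 -> R1=(0,0,10) R2=(0,0,10)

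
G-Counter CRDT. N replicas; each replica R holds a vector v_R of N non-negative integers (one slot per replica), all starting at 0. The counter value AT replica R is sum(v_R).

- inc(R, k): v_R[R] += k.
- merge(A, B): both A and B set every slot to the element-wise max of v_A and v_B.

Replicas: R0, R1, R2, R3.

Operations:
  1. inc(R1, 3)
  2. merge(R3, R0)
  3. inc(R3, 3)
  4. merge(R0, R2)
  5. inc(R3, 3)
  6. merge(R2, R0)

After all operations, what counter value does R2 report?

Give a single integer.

Answer: 0

Derivation:
Op 1: inc R1 by 3 -> R1=(0,3,0,0) value=3
Op 2: merge R3<->R0 -> R3=(0,0,0,0) R0=(0,0,0,0)
Op 3: inc R3 by 3 -> R3=(0,0,0,3) value=3
Op 4: merge R0<->R2 -> R0=(0,0,0,0) R2=(0,0,0,0)
Op 5: inc R3 by 3 -> R3=(0,0,0,6) value=6
Op 6: merge R2<->R0 -> R2=(0,0,0,0) R0=(0,0,0,0)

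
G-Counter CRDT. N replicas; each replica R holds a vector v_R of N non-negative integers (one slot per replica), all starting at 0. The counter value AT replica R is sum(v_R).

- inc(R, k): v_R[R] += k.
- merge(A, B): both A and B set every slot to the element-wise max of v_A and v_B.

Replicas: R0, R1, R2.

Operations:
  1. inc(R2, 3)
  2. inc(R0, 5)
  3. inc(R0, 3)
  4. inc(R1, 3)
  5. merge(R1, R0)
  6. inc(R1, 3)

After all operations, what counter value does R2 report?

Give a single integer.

Answer: 3

Derivation:
Op 1: inc R2 by 3 -> R2=(0,0,3) value=3
Op 2: inc R0 by 5 -> R0=(5,0,0) value=5
Op 3: inc R0 by 3 -> R0=(8,0,0) value=8
Op 4: inc R1 by 3 -> R1=(0,3,0) value=3
Op 5: merge R1<->R0 -> R1=(8,3,0) R0=(8,3,0)
Op 6: inc R1 by 3 -> R1=(8,6,0) value=14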